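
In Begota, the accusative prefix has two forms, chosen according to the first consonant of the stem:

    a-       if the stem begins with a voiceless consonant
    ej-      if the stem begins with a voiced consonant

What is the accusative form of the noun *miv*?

Since the first consonant of *miv* is /m/ (voiced), it takes ej-, giving *ejmiv*.

ejmiv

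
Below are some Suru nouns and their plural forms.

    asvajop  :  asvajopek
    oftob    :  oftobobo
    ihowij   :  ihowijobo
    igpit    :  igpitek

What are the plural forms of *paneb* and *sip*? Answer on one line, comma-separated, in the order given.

panebobo, sipek

The suffix is conditioned by the final consonant: -ek when the stem ends in a voiceless consonant (*asvajop*, *igpit*); -obo when the stem ends in a voiced consonant (*oftob*, *ihowij*).
*paneb* — final consonant /b/ (voiced) → -obo → *panebobo*.
*sip*: final consonant = /p/, voiceless → -ek → *sipek*.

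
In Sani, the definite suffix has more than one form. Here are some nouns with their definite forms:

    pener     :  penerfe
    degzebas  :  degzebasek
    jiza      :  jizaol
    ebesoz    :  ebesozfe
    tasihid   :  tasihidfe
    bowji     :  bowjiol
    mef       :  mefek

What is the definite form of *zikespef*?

The alternation tracks the final sound of the stem — -ek when the stem ends in a voiceless consonant (*degzebas*, *mef*); -fe when the stem ends in a voiced consonant (*pener*, *ebesoz*, *tasihid*); -ol when the stem ends in a vowel (*jiza*, *bowji*).
Since the final sound of *zikespef* is /f/ (a voiceless consonant), it takes -ek, giving *zikespefek*.

zikespefek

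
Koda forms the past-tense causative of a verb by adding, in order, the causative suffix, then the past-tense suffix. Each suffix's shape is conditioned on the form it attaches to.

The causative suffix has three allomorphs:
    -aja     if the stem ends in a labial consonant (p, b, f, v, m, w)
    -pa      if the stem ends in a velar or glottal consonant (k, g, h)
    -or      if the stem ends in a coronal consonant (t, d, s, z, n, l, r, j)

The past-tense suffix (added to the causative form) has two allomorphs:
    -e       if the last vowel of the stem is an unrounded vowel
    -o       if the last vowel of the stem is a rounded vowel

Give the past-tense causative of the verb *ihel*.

iheloro

The final consonant of *ihel* is /l/, which is coronal, so the causative suffix is -or, giving *ihelor*.
The last vowel of the causative form *ihelor* is /o/, which is a rounded vowel, so the past-tense suffix is -o, giving *iheloro*.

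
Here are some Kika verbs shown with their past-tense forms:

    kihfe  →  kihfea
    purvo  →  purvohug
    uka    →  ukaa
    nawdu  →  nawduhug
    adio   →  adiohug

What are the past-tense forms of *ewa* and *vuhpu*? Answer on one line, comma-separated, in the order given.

The alternation tracks the last vowel of the stem — -hug when the last vowel of the stem is a rounded vowel (*purvo*, *nawdu*, *adio*); -a when the last vowel of the stem is an unrounded vowel (*kihfe*, *uka*).
The last vowel of *ewa* is /a/, which is an unrounded vowel, so the suffix is -a, giving *ewaa*.
Since the last vowel of *vuhpu* is /u/ (a rounded vowel), it takes -hug, giving *vuhpuhug*.

ewaa, vuhpuhug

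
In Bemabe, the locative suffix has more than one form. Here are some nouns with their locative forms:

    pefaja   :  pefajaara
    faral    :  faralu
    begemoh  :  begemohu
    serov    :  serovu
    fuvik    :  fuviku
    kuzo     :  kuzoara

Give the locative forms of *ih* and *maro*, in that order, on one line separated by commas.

ihu, maroara

The alternation tracks the final sound of the stem — -u when the stem ends in a consonant (*faral*, *begemoh*, *serov*, *fuvik*); -ara when the stem ends in a vowel (*pefaja*, *kuzo*).
Since the final sound of *ih* is /h/ (a consonant), it takes -u, giving *ihu*.
*maro* — final sound /o/ (a vowel) → -ara → *maroara*.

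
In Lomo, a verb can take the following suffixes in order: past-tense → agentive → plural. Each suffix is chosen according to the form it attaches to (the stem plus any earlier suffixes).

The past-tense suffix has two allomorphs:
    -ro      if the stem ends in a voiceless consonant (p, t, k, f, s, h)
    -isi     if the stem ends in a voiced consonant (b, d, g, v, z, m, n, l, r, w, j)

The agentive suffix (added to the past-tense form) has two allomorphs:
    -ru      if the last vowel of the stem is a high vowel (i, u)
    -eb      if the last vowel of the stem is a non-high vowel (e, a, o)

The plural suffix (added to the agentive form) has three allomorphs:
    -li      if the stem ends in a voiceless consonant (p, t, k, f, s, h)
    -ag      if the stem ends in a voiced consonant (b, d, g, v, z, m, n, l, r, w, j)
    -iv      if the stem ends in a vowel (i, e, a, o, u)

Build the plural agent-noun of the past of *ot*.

otroebag

Since the final consonant of *ot* is /t/ (voiceless), it takes -ro, giving *otro*.
The past-tense form *otro*: last vowel = /o/, a non-high vowel → -eb → *otroeb*.
The agentive form *otroeb* — final sound /b/ (a voiced consonant) → -ag → *otroebag*.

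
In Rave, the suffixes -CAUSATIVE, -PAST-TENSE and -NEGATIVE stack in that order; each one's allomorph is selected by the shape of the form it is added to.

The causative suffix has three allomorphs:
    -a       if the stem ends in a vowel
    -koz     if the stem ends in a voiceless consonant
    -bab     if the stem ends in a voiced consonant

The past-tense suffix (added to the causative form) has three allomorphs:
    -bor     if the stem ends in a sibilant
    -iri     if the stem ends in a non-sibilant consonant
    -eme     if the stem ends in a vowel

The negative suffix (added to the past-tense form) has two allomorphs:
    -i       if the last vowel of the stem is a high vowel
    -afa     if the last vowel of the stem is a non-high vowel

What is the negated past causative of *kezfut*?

*kezfut* — final sound /t/ (a voiceless consonant) → -koz → *kezfutkoz*.
Since the final sound of the causative form *kezfutkoz* is /z/ (a sibilant), it takes -bor, giving *kezfutkozbor*.
The past-tense form *kezfutkozbor* — last vowel /o/ (a non-high vowel) → -afa → *kezfutkozborafa*.

kezfutkozborafa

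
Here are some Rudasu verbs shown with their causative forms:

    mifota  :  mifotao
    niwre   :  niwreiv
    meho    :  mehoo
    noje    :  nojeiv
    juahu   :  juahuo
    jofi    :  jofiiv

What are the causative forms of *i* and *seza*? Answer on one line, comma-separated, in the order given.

iiv, sezao

Looking at the last vowel of each stem: -iv when the last vowel of the stem is a front vowel (*niwre*, *noje*, *jofi*); -o when the last vowel of the stem is a back vowel (*mifota*, *meho*, *juahu*).
*i* — last vowel /i/ (a front vowel) → -iv → *iiv*.
The last vowel of *seza* is /a/, which is a back vowel, so the suffix is -o, giving *sezao*.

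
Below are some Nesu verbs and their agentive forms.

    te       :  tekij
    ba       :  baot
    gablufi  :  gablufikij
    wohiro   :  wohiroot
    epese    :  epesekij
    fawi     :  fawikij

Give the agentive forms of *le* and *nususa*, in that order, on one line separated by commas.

The alternation tracks the last vowel of the stem — -kij when the last vowel of the stem is a front vowel (*te*, *gablufi*, *epese*, *fawi*); -ot when the last vowel of the stem is a back vowel (*ba*, *wohiro*).
The last vowel of *le* is /e/, which is a front vowel, so the suffix is -kij, giving *lekij*.
Since the last vowel of *nususa* is /a/ (a back vowel), it takes -ot, giving *nususaot*.

lekij, nususaot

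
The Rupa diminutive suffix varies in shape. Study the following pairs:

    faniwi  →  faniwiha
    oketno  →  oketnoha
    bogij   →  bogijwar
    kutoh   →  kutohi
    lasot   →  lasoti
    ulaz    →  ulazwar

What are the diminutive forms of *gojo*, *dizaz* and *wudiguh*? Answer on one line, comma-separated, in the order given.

The alternation tracks the final sound of the stem — -i when the stem ends in a voiceless consonant (*kutoh*, *lasot*); -war when the stem ends in a voiced consonant (*bogij*, *ulaz*); -ha when the stem ends in a vowel (*faniwi*, *oketno*).
*gojo*: final sound = /o/, a vowel → -ha → *gojoha*.
Since the final sound of *dizaz* is /z/ (a voiced consonant), it takes -war, giving *dizazwar*.
*wudiguh*: final sound = /h/, a voiceless consonant → -i → *wudiguhi*.

gojoha, dizazwar, wudiguhi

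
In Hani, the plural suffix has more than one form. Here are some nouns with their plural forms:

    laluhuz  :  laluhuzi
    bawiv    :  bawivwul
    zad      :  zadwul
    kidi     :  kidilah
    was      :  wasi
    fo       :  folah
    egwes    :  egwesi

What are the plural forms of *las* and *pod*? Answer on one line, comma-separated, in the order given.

lasi, podwul

Looking at the final sound of each stem: -i when the stem ends in a sibilant (*laluhuz*, *was*, *egwes*); -wul when the stem ends in a non-sibilant consonant (*bawiv*, *zad*); -lah when the stem ends in a vowel (*kidi*, *fo*).
*las* — final sound /s/ (a sibilant) → -i → *lasi*.
Since the final sound of *pod* is /d/ (a non-sibilant consonant), it takes -wul, giving *podwul*.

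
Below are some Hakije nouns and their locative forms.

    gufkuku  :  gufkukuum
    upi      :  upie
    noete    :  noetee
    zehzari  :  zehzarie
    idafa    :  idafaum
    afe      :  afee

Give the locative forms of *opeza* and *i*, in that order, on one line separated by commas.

opezaum, ie

The suffix is conditioned by the last vowel: -e when the last vowel of the stem is a front vowel (*upi*, *noete*, *zehzari*, *afe*); -um when the last vowel of the stem is a back vowel (*gufkuku*, *idafa*).
The last vowel of *opeza* is /a/, which is a back vowel, so the suffix is -um, giving *opezaum*.
Since the last vowel of *i* is /i/ (a front vowel), it takes -e, giving *ie*.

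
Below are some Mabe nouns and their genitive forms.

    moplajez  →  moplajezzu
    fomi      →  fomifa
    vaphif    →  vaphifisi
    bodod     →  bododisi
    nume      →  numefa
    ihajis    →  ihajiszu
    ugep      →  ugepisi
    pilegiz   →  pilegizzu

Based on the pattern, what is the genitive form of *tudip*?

tudipisi

The alternation tracks the final sound of the stem — -zu when the stem ends in a sibilant (*moplajez*, *ihajis*, *pilegiz*); -isi when the stem ends in a non-sibilant consonant (*vaphif*, *bodod*, *ugep*); -fa when the stem ends in a vowel (*fomi*, *nume*).
*tudip* — final sound /p/ (a non-sibilant consonant) → -isi → *tudipisi*.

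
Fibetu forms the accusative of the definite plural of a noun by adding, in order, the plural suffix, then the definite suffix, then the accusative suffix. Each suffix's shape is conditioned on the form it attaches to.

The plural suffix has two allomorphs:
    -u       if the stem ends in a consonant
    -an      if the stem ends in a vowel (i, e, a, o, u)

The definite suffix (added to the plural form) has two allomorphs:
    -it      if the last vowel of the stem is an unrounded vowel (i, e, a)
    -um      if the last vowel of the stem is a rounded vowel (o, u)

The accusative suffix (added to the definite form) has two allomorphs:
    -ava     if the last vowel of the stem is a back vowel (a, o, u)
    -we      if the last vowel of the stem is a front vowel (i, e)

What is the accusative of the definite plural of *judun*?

judunuumava

*judun*: final sound = /n/, a consonant → -u → *judunu*.
The plural form *judunu* — last vowel /u/ (a rounded vowel) → -um → *judunuum*.
The last vowel of the definite form *judunuum* is /u/, which is a back vowel, so the accusative suffix is -ava, giving *judunuumava*.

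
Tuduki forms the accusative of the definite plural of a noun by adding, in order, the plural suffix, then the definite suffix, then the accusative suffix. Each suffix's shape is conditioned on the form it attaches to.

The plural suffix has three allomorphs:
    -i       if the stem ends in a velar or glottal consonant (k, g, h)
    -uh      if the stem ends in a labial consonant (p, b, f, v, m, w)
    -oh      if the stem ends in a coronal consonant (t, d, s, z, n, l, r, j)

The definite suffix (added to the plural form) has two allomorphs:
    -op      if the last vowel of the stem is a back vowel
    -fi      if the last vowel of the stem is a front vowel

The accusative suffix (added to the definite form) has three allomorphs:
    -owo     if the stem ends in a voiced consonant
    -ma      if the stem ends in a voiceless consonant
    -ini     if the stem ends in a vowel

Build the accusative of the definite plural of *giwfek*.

Since the final consonant of *giwfek* is /k/ (velar/glottal), it takes -i, giving *giwfeki*.
The plural form *giwfeki* — last vowel /i/ (a front vowel) → -fi → *giwfekifi*.
Since the final sound of the definite form *giwfekifi* is /i/ (a vowel), it takes -ini, giving *giwfekifiini*.

giwfekifiini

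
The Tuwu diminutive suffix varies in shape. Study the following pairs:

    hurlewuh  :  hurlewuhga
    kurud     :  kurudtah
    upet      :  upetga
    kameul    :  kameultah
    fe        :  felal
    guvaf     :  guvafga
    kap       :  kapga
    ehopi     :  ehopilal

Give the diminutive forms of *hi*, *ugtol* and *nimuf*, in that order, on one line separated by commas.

Looking at the final sound of each stem: -ga when the stem ends in a voiceless consonant (*hurlewuh*, *upet*, *guvaf*, *kap*); -tah when the stem ends in a voiced consonant (*kurud*, *kameul*); -lal when the stem ends in a vowel (*fe*, *ehopi*).
The final sound of *hi* is /i/, which is a vowel, so the suffix is -lal, giving *hilal*.
*ugtol* — final sound /l/ (a voiced consonant) → -tah → *ugtoltah*.
*nimuf* — final sound /f/ (a voiceless consonant) → -ga → *nimufga*.

hilal, ugtoltah, nimufga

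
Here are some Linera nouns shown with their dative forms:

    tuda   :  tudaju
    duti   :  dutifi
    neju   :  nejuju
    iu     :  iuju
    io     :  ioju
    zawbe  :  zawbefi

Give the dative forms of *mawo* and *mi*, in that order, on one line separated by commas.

The pattern is front/back vowel harmony: -fi when the last vowel of the stem is a front vowel (*duti*, *zawbe*); -ju when the last vowel of the stem is a back vowel (*tuda*, *neju*, *iu*, *io*).
The last vowel of *mawo* is /o/, which is a back vowel, so the suffix is -ju, giving *mawoju*.
Since the last vowel of *mi* is /i/ (a front vowel), it takes -fi, giving *mifi*.

mawoju, mifi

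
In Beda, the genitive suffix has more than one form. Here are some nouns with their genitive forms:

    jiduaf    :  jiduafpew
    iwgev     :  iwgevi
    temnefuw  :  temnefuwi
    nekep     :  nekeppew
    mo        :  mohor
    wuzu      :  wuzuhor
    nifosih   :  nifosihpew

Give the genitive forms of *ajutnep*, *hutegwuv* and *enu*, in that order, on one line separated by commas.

ajutneppew, hutegwuvi, enuhor

Looking at the final sound of each stem: -pew when the stem ends in a voiceless consonant (*jiduaf*, *nekep*, *nifosih*); -i when the stem ends in a voiced consonant (*iwgev*, *temnefuw*); -hor when the stem ends in a vowel (*mo*, *wuzu*).
*ajutnep* — final sound /p/ (a voiceless consonant) → -pew → *ajutneppew*.
*hutegwuv* — final sound /v/ (a voiced consonant) → -i → *hutegwuvi*.
*enu*: final sound = /u/, a vowel → -hor → *enuhor*.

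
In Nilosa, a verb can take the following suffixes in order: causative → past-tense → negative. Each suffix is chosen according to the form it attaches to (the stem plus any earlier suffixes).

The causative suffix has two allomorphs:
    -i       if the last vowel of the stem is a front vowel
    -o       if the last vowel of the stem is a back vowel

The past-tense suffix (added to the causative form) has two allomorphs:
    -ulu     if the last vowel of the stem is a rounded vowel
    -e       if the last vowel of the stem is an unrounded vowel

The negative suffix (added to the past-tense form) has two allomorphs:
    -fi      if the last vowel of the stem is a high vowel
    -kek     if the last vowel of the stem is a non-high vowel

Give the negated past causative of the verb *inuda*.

inudaoulufi

Since the last vowel of *inuda* is /a/ (a back vowel), it takes -o, giving *inudao*.
The last vowel of the causative form *inudao* is /o/, which is a rounded vowel, so the past-tense suffix is -ulu, giving *inudaoulu*.
The last vowel of the past-tense form *inudaoulu* is /u/, which is a high vowel, so the negative suffix is -fi, giving *inudaoulufi*.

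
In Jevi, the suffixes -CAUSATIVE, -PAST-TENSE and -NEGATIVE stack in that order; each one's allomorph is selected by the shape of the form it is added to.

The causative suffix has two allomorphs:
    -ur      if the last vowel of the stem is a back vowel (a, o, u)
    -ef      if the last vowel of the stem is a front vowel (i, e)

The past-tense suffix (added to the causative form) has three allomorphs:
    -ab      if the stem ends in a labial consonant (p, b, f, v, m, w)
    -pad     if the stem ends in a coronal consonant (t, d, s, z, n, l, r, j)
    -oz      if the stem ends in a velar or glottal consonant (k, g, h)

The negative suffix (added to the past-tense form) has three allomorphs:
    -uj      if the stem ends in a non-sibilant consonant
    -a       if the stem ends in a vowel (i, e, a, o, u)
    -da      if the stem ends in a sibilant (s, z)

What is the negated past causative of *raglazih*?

raglazihefabuj

Since the last vowel of *raglazih* is /i/ (a front vowel), it takes -ef, giving *raglazihef*.
Since the final consonant of the causative form *raglazihef* is /f/ (labial), it takes -ab, giving *raglazihefab*.
The past-tense form *raglazihefab*: final sound = /b/, a non-sibilant consonant → -uj → *raglazihefabuj*.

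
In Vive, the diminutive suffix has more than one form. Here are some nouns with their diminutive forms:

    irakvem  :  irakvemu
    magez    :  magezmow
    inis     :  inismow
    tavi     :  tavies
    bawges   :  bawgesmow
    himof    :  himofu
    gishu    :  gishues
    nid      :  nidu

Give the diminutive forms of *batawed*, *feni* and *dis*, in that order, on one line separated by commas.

batawedu, fenies, dismow

The pattern is sibilance of the final sound: -mow when the stem ends in a sibilant (*magez*, *inis*, *bawges*); -u when the stem ends in a non-sibilant consonant (*irakvem*, *himof*, *nid*); -es when the stem ends in a vowel (*tavi*, *gishu*).
*batawed* — final sound /d/ (a non-sibilant consonant) → -u → *batawedu*.
*feni* — final sound /i/ (a vowel) → -es → *fenies*.
Since the final sound of *dis* is /s/ (a sibilant), it takes -mow, giving *dismow*.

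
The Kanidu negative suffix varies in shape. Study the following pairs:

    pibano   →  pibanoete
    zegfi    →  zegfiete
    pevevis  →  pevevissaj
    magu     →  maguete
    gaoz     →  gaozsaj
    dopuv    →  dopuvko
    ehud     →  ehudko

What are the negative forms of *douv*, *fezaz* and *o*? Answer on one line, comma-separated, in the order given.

The pattern is sibilance of the final sound: -saj when the stem ends in a sibilant (*pevevis*, *gaoz*); -ko when the stem ends in a non-sibilant consonant (*dopuv*, *ehud*); -ete when the stem ends in a vowel (*pibano*, *zegfi*, *magu*).
Since the final sound of *douv* is /v/ (a non-sibilant consonant), it takes -ko, giving *douvko*.
The final sound of *fezaz* is /z/, which is a sibilant, so the suffix is -saj, giving *fezazsaj*.
Since the final sound of *o* is /o/ (a vowel), it takes -ete, giving *oete*.

douvko, fezazsaj, oete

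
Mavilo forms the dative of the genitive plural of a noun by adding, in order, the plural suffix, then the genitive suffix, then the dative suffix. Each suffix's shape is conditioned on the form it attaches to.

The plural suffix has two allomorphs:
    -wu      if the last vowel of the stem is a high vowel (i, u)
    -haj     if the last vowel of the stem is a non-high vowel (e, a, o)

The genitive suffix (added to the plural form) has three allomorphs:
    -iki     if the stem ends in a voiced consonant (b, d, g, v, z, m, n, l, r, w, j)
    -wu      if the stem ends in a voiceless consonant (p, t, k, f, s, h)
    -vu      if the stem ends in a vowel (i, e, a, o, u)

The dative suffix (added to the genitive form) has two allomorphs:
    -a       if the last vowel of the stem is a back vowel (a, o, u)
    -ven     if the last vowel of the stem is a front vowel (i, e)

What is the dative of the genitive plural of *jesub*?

*jesub* — last vowel /u/ (a high vowel) → -wu → *jesubwu*.
The final sound of the plural form *jesubwu* is /u/, which is a vowel, so the genitive suffix is -vu, giving *jesubwuvu*.
Since the last vowel of the genitive form *jesubwuvu* is /u/ (a back vowel), it takes -a, giving *jesubwuvua*.

jesubwuvua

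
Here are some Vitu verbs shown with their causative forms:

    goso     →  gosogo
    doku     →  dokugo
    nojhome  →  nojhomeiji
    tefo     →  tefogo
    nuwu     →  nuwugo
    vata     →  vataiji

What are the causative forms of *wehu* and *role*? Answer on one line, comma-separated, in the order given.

wehugo, roleiji

The suffix is conditioned by the last vowel: -go when the last vowel of the stem is a rounded vowel (*goso*, *doku*, *tefo*, *nuwu*); -iji when the last vowel of the stem is an unrounded vowel (*nojhome*, *vata*).
*wehu* — last vowel /u/ (a rounded vowel) → -go → *wehugo*.
*role* — last vowel /e/ (an unrounded vowel) → -iji → *roleiji*.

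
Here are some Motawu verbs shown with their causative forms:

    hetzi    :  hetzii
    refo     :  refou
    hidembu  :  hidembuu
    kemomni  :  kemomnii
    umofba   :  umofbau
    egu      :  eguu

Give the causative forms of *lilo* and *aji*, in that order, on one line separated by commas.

The alternation tracks the last vowel of the stem — -i when the last vowel of the stem is a front vowel (*hetzi*, *kemomni*); -u when the last vowel of the stem is a back vowel (*refo*, *hidembu*, *umofba*, *egu*).
The last vowel of *lilo* is /o/, which is a back vowel, so the suffix is -u, giving *lilou*.
The last vowel of *aji* is /i/, which is a front vowel, so the suffix is -i, giving *ajii*.

lilou, ajii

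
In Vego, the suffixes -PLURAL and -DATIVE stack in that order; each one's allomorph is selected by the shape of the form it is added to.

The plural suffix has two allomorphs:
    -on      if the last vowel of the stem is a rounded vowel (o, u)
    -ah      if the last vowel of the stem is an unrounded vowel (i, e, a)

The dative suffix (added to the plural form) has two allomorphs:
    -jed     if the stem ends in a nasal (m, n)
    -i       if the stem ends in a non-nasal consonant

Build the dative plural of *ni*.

niahi

*ni* — last vowel /i/ (an unrounded vowel) → -ah → *niah*.
The final consonant of the plural form *niah* is /h/, which is non-nasal, so the dative suffix is -i, giving *niahi*.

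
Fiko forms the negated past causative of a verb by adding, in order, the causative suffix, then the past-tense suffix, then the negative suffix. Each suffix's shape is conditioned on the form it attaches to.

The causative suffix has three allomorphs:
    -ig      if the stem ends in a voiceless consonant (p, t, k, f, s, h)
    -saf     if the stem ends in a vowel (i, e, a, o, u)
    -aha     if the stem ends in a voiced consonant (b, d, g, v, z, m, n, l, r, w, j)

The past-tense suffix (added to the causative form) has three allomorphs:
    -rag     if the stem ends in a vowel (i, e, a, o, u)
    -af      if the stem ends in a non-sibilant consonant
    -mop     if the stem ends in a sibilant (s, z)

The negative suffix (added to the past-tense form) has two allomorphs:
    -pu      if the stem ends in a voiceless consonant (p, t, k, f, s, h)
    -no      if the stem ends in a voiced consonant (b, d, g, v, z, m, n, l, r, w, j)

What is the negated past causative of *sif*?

sifigafpu

*sif*: final sound = /f/, a voiceless consonant → -ig → *sifig*.
Since the final sound of the causative form *sifig* is /g/ (a non-sibilant consonant), it takes -af, giving *sifigaf*.
The past-tense form *sifigaf*: final consonant = /f/, voiceless → -pu → *sifigafpu*.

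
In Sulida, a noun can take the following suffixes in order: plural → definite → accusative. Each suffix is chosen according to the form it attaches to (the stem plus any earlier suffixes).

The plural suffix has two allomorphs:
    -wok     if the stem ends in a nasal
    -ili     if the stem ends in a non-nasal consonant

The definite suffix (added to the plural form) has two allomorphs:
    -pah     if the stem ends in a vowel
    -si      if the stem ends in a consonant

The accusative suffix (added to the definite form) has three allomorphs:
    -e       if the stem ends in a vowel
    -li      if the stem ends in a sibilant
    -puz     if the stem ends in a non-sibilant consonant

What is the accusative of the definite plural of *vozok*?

vozokilipahpuz

Since the final consonant of *vozok* is /k/ (non-nasal), it takes -ili, giving *vozokili*.
Since the final sound of the plural form *vozokili* is /i/ (a vowel), it takes -pah, giving *vozokilipah*.
Since the final sound of the definite form *vozokilipah* is /h/ (a non-sibilant consonant), it takes -puz, giving *vozokilipahpuz*.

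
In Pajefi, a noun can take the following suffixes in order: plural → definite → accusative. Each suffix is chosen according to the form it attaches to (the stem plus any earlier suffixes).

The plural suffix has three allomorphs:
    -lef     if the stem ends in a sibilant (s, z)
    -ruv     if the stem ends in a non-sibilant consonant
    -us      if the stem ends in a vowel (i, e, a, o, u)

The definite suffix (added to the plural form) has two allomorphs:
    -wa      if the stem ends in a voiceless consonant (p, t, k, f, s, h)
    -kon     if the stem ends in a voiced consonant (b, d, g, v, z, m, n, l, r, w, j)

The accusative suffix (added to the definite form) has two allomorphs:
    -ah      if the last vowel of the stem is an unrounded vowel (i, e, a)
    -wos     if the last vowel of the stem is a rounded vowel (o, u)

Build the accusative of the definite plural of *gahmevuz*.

gahmevuzlefwaah

Since the final sound of *gahmevuz* is /z/ (a sibilant), it takes -lef, giving *gahmevuzlef*.
The plural form *gahmevuzlef* — final consonant /f/ (voiceless) → -wa → *gahmevuzlefwa*.
The definite form *gahmevuzlefwa*: last vowel = /a/, an unrounded vowel → -ah → *gahmevuzlefwaah*.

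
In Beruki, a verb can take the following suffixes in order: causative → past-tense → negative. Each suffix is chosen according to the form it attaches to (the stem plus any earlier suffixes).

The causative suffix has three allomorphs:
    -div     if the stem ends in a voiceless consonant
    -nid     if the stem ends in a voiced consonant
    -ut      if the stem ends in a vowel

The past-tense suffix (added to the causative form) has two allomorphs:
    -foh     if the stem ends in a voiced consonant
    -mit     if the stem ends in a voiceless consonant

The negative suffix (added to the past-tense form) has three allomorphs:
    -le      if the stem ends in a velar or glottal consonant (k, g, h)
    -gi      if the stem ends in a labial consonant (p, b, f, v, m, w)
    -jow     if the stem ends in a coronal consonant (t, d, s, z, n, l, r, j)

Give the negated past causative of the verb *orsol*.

*orsol*: final sound = /l/, a voiced consonant → -nid → *orsolnid*.
The final consonant of the causative form *orsolnid* is /d/, which is voiced, so the past-tense suffix is -foh, giving *orsolnidfoh*.
The past-tense form *orsolnidfoh* — final consonant /h/ (velar/glottal) → -le → *orsolnidfohle*.

orsolnidfohle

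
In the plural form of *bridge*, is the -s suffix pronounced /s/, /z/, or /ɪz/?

/ɪz/

The stem *bridge* ends in a sibilant (/s, z, ʃ, ʒ, tʃ, dʒ/).
The plural suffix surfaces as /ɪz/ after sibilants, /s/ after other voiceless consonants, and /z/ after other voiced sounds.
So the plural -s on *bridge* is pronounced /ɪz/.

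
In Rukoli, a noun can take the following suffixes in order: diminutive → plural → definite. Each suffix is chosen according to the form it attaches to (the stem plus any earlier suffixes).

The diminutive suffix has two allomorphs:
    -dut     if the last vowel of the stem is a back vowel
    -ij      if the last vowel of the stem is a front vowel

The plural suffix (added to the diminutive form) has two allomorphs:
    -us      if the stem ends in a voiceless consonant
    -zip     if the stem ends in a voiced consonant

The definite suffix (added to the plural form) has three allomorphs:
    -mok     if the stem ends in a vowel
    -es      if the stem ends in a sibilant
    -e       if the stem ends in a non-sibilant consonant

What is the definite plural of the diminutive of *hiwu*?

hiwudutuses

*hiwu* — last vowel /u/ (a back vowel) → -dut → *hiwudut*.
The diminutive form *hiwudut* — final consonant /t/ (voiceless) → -us → *hiwudutus*.
The plural form *hiwudutus* — final sound /s/ (a sibilant) → -es → *hiwudutuses*.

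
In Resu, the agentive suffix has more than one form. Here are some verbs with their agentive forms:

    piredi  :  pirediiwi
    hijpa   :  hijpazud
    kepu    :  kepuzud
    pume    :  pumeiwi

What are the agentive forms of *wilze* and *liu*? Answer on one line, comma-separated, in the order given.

The suffix is conditioned by the last vowel: -iwi when the last vowel of the stem is a front vowel (*piredi*, *pume*); -zud when the last vowel of the stem is a back vowel (*hijpa*, *kepu*).
*wilze* — last vowel /e/ (a front vowel) → -iwi → *wilzeiwi*.
The last vowel of *liu* is /u/, which is a back vowel, so the suffix is -zud, giving *liuzud*.

wilzeiwi, liuzud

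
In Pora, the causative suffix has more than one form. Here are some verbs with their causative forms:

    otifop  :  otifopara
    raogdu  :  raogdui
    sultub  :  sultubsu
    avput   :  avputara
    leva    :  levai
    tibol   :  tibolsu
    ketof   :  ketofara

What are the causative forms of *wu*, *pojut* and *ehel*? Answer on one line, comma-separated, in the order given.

The pattern is voicing of the final sound: -ara when the stem ends in a voiceless consonant (*otifop*, *avput*, *ketof*); -su when the stem ends in a voiced consonant (*sultub*, *tibol*); -i when the stem ends in a vowel (*raogdu*, *leva*).
Since the final sound of *wu* is /u/ (a vowel), it takes -i, giving *wui*.
*pojut* — final sound /t/ (a voiceless consonant) → -ara → *pojutara*.
*ehel*: final sound = /l/, a voiced consonant → -su → *ehelsu*.

wui, pojutara, ehelsu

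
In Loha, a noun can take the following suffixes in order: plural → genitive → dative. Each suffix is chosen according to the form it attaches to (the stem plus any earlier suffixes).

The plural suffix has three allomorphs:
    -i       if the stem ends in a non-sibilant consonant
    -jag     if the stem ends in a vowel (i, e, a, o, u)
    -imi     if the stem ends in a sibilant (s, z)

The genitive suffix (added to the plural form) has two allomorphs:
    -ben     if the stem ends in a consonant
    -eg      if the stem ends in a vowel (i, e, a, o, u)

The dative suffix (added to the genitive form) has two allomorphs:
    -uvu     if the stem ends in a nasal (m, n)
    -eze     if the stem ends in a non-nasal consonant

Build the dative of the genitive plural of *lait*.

laitiegeze

*lait* — final sound /t/ (a non-sibilant consonant) → -i → *laiti*.
The plural form *laiti*: final sound = /i/, a vowel → -eg → *laitieg*.
Since the final consonant of the genitive form *laitieg* is /g/ (non-nasal), it takes -eze, giving *laitiegeze*.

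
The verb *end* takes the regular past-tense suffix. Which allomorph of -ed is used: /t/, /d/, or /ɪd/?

/ɪd/

The stem *end* ends in /t/ or /d/.
The -ed suffix is realized as /ɪd/ after /t, d/; as /t/ after other voiceless consonants; and as /d/ after other voiced sounds.
So -ed on *end* is pronounced /ɪd/.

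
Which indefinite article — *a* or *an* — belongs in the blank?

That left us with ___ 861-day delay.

The indefinite article is chosen by the initial *sound* of the following word, not its spelling.
The number *861* is spoken "eight hundred …", beginning with /eɪt/ — a vowel sound.
So the article is *an*: That left us with an 861-day delay.

an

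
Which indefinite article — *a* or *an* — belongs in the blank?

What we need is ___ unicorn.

a

The indefinite article is chosen by the initial *sound* of the following word, not its spelling.
*unicorn* begins with the sound /juː/ (u pronounced /juː/) — a consonant sound.
So the article is *a*: What we need is a unicorn.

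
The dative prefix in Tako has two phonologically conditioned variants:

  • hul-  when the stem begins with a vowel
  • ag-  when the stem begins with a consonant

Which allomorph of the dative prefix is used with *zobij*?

*zobij*: first sound = /z/, a consonant → ag-.

ag-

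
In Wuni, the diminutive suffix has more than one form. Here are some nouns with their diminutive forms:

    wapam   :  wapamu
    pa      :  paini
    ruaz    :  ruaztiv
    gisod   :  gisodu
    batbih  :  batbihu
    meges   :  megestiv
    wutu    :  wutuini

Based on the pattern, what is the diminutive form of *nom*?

nomu

The pattern is sibilance of the final sound: -tiv when the stem ends in a sibilant (*ruaz*, *meges*); -u when the stem ends in a non-sibilant consonant (*wapam*, *gisod*, *batbih*); -ini when the stem ends in a vowel (*pa*, *wutu*).
Since the final sound of *nom* is /m/ (a non-sibilant consonant), it takes -u, giving *nomu*.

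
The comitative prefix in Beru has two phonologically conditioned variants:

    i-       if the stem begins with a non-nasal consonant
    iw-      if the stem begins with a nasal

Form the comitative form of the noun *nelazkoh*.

iwnelazkoh

*nelazkoh*: first consonant = /n/, a nasal → iw- → *iwnelazkoh*.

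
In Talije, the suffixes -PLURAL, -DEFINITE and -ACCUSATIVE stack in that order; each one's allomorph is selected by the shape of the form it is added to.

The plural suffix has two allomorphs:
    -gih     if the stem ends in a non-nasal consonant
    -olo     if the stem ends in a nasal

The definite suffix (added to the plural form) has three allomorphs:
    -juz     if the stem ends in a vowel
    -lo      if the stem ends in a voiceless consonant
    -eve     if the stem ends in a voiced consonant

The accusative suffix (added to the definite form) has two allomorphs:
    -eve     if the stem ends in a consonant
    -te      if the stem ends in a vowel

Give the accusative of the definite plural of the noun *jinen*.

jinenolojuzeve

Since the final consonant of *jinen* is /n/ (a nasal), it takes -olo, giving *jinenolo*.
The final sound of the plural form *jinenolo* is /o/, which is a vowel, so the definite suffix is -juz, giving *jinenolojuz*.
The final sound of the definite form *jinenolojuz* is /z/, which is a consonant, so the accusative suffix is -eve, giving *jinenolojuzeve*.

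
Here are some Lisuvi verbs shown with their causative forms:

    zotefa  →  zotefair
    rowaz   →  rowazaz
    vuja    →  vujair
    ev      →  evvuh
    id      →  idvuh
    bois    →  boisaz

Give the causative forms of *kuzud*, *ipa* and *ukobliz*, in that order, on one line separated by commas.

The pattern is sibilance of the final sound: -az when the stem ends in a sibilant (*rowaz*, *bois*); -vuh when the stem ends in a non-sibilant consonant (*ev*, *id*); -ir when the stem ends in a vowel (*zotefa*, *vuja*).
*kuzud*: final sound = /d/, a non-sibilant consonant → -vuh → *kuzudvuh*.
*ipa* — final sound /a/ (a vowel) → -ir → *ipair*.
*ukobliz* — final sound /z/ (a sibilant) → -az → *ukoblizaz*.

kuzudvuh, ipair, ukoblizaz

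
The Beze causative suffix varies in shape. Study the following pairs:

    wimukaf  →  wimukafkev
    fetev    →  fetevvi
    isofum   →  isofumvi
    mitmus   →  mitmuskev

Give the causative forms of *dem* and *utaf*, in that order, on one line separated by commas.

demvi, utafkev

The pattern is voicing of the final consonant: -kev when the stem ends in a voiceless consonant (*wimukaf*, *mitmus*); -vi when the stem ends in a voiced consonant (*fetev*, *isofum*).
The final consonant of *dem* is /m/, which is voiced, so the suffix is -vi, giving *demvi*.
*utaf* — final consonant /f/ (voiceless) → -kev → *utafkev*.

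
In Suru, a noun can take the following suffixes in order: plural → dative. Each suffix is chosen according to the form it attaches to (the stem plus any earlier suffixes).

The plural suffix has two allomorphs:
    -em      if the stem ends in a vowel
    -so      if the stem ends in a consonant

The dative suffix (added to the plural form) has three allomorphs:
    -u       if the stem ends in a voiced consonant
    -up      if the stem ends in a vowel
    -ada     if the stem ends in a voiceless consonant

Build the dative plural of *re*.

*re*: final sound = /e/, a vowel → -em → *reem*.
The final sound of the plural form *reem* is /m/, which is a voiced consonant, so the dative suffix is -u, giving *reemu*.

reemu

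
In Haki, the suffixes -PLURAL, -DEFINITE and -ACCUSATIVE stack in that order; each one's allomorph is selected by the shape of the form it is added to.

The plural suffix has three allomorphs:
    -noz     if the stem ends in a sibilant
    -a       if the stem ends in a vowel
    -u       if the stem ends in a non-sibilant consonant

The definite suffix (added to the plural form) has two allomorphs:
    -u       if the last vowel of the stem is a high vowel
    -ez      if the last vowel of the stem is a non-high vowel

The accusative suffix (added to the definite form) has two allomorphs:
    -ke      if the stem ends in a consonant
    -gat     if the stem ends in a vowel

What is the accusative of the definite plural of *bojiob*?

*bojiob*: final sound = /b/, a non-sibilant consonant → -u → *bojiobu*.
The plural form *bojiobu*: last vowel = /u/, a high vowel → -u → *bojiobuu*.
The definite form *bojiobuu* — final sound /u/ (a vowel) → -gat → *bojiobuugat*.

bojiobuugat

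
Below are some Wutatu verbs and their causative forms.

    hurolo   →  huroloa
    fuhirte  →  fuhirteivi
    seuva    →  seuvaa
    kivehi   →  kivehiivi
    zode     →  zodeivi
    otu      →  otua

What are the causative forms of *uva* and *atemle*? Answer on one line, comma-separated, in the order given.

The pattern is front/back vowel harmony: -ivi when the last vowel of the stem is a front vowel (*fuhirte*, *kivehi*, *zode*); -a when the last vowel of the stem is a back vowel (*hurolo*, *seuva*, *otu*).
Since the last vowel of *uva* is /a/ (a back vowel), it takes -a, giving *uvaa*.
The last vowel of *atemle* is /e/, which is a front vowel, so the suffix is -ivi, giving *atemleivi*.

uvaa, atemleivi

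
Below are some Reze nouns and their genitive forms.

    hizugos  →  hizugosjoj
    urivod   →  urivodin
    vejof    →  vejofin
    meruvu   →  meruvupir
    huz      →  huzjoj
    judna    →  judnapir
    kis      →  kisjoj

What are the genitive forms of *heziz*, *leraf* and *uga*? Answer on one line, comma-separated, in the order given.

hezizjoj, lerafin, ugapir

The suffix is conditioned by the final sound: -joj when the stem ends in a sibilant (*hizugos*, *huz*, *kis*); -in when the stem ends in a non-sibilant consonant (*urivod*, *vejof*); -pir when the stem ends in a vowel (*meruvu*, *judna*).
*heziz*: final sound = /z/, a sibilant → -joj → *hezizjoj*.
Since the final sound of *leraf* is /f/ (a non-sibilant consonant), it takes -in, giving *lerafin*.
Since the final sound of *uga* is /a/ (a vowel), it takes -pir, giving *ugapir*.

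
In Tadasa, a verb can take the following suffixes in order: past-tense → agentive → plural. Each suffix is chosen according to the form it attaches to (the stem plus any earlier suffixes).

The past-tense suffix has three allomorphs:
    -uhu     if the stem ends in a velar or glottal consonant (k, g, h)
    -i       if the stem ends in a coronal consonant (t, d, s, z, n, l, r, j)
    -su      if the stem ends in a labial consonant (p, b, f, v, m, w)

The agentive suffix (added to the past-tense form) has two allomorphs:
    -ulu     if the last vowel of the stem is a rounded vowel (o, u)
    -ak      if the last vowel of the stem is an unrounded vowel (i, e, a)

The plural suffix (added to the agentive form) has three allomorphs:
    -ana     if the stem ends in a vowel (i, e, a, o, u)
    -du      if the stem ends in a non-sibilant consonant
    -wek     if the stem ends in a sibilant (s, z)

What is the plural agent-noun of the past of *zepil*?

*zepil* — final consonant /l/ (coronal) → -i → *zepili*.
The past-tense form *zepili* — last vowel /i/ (an unrounded vowel) → -ak → *zepiliak*.
The agentive form *zepiliak* — final sound /k/ (a non-sibilant consonant) → -du → *zepiliakdu*.

zepiliakdu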